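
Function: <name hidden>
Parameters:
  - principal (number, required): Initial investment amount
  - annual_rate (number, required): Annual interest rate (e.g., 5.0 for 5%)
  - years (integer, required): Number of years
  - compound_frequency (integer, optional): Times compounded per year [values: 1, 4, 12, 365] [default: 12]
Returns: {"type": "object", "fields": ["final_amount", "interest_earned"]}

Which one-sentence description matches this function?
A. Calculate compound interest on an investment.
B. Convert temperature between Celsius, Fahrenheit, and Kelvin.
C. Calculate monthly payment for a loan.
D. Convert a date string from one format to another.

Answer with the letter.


Parameters principal, annual_rate, years, compound_frequency and return ["final_amount", "interest_earned"] fit: Calculate compound interest on an investment.
A


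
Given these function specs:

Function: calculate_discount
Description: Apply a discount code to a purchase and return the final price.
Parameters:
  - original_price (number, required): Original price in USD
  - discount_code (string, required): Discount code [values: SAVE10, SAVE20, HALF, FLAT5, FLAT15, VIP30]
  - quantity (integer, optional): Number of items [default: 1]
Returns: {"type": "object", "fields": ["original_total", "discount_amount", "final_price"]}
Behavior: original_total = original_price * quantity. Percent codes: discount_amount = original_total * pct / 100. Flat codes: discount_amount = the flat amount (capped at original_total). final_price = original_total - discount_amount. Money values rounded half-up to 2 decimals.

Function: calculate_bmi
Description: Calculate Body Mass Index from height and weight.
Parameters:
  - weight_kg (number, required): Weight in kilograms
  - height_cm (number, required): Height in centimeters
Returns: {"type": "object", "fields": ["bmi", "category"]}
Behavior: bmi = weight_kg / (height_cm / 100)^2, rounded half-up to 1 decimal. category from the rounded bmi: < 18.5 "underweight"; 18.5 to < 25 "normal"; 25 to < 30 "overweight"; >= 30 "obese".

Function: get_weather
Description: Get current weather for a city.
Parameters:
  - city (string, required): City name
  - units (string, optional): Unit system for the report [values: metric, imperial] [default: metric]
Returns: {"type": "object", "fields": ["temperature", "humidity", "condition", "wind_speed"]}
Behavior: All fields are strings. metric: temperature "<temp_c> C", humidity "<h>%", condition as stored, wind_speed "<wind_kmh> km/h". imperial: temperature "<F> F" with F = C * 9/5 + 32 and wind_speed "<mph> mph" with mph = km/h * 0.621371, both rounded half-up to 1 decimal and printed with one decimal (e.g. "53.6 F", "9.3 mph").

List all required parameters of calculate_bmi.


Parameters of calculate_bmi and their required/optional flag:
  weight_kg: required
  height_cm: required
height_cm, weight_kg


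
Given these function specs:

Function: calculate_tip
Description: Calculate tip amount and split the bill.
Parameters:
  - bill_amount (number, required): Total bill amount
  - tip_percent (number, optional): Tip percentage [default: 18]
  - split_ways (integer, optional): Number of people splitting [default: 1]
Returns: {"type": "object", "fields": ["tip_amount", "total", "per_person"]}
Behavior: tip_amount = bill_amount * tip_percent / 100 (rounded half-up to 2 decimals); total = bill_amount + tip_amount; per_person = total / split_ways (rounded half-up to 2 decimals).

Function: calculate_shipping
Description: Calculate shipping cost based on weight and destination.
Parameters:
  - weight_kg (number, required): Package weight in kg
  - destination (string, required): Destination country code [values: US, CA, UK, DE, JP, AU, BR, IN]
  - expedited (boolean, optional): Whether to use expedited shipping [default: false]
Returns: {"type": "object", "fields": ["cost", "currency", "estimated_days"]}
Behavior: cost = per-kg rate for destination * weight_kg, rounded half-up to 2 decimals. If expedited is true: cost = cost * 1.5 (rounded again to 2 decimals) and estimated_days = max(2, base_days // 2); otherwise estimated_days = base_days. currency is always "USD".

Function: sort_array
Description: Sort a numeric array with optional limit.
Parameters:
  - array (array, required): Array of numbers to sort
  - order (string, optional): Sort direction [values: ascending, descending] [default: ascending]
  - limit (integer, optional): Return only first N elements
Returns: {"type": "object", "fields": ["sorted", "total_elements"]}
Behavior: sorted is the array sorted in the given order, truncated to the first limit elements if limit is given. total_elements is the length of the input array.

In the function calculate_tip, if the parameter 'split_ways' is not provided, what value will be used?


The calculate_tip spec declares:
  - split_ways (integer, optional): Number of people splitting [default: 1]
Default:
1


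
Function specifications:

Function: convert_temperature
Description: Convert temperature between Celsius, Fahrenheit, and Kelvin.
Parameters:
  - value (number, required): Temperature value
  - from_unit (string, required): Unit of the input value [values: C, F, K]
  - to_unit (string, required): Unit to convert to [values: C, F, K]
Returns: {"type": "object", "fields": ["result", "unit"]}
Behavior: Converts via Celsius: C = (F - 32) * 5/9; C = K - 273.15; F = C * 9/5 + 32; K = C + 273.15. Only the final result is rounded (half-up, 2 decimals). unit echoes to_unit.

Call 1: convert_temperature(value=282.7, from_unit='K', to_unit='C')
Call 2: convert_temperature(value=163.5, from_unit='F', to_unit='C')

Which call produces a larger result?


Call 1:
  To C: 282.7 - 273.15 = 9.55
  Target is C: 9.55
  Round to 2 decimals: 9.55
  -> 9.55 C
Call 2:
  To C: (163.5 - 32) * 5/9 = 73.055556
  Target is C: 73.055556
  Round to 2 decimals: 73.06
  -> 73.06 C
Call 2 (73.06 C)


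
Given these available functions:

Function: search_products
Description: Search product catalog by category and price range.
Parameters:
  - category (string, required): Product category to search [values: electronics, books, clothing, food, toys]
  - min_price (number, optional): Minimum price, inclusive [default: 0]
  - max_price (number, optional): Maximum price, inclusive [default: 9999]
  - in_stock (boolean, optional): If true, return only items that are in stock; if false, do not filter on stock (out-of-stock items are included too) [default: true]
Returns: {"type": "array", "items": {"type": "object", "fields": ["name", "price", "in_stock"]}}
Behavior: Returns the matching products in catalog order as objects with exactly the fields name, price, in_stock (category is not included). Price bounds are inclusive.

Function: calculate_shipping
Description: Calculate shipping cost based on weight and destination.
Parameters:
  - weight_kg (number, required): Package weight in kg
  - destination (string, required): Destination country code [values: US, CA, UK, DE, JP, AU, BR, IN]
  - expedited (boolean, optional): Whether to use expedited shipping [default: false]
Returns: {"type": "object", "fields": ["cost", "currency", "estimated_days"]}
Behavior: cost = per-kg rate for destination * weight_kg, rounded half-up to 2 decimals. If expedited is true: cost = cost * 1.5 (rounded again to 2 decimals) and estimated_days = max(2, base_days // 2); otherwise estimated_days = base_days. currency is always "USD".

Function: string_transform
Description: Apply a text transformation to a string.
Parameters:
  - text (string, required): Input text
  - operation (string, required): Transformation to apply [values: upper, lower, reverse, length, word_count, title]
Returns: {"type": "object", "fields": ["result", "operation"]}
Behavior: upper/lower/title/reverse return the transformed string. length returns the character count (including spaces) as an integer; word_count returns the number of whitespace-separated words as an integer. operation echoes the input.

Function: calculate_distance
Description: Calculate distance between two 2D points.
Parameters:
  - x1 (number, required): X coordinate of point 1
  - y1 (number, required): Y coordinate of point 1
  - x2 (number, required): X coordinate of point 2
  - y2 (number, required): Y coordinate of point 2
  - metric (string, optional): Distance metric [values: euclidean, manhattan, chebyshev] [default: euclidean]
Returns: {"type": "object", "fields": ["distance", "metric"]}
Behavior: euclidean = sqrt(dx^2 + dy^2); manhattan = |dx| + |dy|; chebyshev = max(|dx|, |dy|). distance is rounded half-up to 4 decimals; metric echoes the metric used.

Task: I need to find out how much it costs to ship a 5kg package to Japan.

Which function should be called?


The task needs a function whose description is: Calculate shipping cost based on weight and destination.
calculate_shipping


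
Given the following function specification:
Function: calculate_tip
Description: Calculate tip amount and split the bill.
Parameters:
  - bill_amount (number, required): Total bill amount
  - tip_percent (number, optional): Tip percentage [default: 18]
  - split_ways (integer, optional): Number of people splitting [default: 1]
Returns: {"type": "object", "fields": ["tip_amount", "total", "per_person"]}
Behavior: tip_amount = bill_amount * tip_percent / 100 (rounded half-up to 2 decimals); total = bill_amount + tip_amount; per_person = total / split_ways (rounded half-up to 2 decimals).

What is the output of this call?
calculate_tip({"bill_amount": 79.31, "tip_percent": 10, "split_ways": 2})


tip_amount = 79.31 * 10/100 = 7.931 -> 7.93
total = 79.31 + 7.93 = 87.24
per_person = 87.24 / 2 = 43.62 -> 43.62
Output:
{"tip_amount": 7.93, "total": 87.24, "per_person": 43.62}


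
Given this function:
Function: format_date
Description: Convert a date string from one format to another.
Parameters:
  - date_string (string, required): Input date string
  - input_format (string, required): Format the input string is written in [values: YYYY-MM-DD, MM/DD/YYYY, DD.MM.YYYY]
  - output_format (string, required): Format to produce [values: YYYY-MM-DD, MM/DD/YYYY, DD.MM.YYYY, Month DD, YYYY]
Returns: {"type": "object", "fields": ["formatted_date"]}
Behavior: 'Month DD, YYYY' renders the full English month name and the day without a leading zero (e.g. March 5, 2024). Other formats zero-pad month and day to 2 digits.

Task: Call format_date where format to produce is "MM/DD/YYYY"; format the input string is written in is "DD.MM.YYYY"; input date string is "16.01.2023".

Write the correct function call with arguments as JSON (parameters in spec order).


Mapping each described value to its parameter name:
  'Format to produce' -> output_format = "MM/DD/YYYY"
  'Format the input string is written in' -> input_format = "DD.MM.YYYY"
  'Input date string' -> date_string = "16.01.2023"
format_date({"date_string": "16.01.2023", "input_format": "DD.MM.YYYY", "output_format": "MM/DD/YYYY"})


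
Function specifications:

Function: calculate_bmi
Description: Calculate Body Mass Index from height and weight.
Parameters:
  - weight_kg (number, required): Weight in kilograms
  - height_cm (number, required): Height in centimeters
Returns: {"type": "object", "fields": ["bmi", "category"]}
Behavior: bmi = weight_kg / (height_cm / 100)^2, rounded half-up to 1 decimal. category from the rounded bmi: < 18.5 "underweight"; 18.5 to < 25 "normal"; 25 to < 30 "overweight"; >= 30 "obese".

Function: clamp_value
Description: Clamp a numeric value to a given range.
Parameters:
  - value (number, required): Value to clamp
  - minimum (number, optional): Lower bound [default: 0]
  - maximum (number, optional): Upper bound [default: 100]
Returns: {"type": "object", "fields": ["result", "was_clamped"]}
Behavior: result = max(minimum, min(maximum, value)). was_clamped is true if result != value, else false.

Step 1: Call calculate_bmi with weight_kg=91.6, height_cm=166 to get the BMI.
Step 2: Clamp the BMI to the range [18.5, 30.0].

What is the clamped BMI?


Step 1: calculate_bmi(weight_kg=91.6, height_cm=166)
  height_m = 166 / 100 = 1.66
  bmi = 91.6 / 1.66^2 = 91.6 / 2.7556 = 33.241399 -> 33.2
  33.2 >= 30 -> obese
  -> bmi = 33.2
Step 2: clamp_value(value=33.2, minimum=18.5, maximum=30.0)
  result = max(18.5, min(30.0, 33.2)) = max(18.5, 30.0) = 30.0
  was_clamped = (30.0 != 33.2) = true
  -> result = 30.0
30.0


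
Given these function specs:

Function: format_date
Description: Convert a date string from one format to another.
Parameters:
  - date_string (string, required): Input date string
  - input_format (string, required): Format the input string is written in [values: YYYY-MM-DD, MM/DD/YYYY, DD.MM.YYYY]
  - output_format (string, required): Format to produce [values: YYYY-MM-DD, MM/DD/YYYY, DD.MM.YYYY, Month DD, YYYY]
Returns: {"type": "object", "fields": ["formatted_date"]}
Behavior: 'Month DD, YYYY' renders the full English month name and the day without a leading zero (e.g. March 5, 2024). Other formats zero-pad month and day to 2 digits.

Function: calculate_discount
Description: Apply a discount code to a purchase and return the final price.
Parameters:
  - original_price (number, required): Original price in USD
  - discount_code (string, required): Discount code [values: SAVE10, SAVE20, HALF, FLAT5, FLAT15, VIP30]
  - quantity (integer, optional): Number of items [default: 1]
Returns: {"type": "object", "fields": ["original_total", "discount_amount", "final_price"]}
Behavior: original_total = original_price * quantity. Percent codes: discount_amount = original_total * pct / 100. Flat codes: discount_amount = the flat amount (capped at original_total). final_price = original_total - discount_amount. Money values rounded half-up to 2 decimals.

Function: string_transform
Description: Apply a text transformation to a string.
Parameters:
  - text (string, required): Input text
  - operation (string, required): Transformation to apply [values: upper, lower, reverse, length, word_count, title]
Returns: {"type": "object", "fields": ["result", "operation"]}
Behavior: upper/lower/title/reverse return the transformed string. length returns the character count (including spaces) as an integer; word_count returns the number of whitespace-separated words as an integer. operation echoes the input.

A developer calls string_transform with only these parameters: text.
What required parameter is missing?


Required parameters: text, operation
Provided: text
Missing: operation
operation


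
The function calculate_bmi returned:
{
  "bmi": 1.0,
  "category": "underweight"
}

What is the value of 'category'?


underweight


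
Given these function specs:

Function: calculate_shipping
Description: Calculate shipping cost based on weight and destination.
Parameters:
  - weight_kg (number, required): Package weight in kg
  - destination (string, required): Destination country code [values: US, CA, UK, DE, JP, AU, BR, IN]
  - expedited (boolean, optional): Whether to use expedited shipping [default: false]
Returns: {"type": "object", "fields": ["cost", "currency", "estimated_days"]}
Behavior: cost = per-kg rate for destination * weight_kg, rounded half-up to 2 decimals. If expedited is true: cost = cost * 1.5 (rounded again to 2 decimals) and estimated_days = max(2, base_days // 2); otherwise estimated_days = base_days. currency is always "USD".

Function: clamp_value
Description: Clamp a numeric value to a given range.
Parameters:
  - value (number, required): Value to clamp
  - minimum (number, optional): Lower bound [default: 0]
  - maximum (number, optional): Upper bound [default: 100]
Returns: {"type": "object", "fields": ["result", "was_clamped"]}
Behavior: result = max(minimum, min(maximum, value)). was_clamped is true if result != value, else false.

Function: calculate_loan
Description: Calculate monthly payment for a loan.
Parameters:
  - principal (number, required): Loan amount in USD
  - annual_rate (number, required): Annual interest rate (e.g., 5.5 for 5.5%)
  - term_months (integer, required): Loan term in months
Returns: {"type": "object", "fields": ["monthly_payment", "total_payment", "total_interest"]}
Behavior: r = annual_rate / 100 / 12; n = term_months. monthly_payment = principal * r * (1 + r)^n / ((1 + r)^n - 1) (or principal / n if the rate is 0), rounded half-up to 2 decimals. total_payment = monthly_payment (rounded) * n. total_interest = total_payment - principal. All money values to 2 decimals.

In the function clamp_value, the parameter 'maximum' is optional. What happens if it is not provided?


The clamp_value spec declares:
  - maximum (number, optional): Upper bound [default: 100]
It defaults to 100


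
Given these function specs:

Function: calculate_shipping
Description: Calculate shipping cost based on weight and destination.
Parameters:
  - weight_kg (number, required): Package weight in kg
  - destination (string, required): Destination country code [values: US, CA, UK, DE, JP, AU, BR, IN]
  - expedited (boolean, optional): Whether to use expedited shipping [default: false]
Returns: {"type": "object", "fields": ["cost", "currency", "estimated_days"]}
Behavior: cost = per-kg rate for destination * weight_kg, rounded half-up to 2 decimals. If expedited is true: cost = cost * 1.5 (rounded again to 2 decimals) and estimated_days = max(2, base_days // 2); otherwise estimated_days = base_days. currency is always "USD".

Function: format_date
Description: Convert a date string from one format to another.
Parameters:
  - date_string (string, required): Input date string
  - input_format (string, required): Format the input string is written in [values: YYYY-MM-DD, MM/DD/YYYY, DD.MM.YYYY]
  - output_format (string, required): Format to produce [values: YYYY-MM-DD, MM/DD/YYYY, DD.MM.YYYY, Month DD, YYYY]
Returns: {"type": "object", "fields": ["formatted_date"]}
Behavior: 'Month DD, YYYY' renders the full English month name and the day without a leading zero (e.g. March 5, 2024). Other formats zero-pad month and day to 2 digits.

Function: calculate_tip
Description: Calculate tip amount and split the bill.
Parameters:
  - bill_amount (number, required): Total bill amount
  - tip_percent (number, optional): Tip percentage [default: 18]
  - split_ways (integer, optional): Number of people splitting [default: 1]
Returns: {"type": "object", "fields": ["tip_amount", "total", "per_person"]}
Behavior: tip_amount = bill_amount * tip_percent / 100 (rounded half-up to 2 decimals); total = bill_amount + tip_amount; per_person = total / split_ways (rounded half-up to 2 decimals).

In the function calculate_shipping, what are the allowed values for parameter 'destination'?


The calculate_shipping spec declares:
  - destination (string, required): Destination country code [values: US, CA, UK, DE, JP, AU, BR, IN]
Allowed values:
US, CA, UK, DE, JP, AU, BR, IN


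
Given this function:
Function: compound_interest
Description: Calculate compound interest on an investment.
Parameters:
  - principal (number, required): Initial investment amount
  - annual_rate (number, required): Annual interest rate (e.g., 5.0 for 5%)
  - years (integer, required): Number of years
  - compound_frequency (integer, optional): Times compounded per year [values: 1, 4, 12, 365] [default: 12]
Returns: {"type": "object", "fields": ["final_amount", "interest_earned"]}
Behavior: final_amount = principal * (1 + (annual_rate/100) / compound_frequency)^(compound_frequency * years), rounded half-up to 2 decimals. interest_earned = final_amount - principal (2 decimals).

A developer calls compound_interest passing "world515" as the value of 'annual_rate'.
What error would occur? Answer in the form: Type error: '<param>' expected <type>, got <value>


Spec: 'annual_rate' is declared as number; "world515" is a string.
Type error: 'annual_rate' expected number, got "world515"


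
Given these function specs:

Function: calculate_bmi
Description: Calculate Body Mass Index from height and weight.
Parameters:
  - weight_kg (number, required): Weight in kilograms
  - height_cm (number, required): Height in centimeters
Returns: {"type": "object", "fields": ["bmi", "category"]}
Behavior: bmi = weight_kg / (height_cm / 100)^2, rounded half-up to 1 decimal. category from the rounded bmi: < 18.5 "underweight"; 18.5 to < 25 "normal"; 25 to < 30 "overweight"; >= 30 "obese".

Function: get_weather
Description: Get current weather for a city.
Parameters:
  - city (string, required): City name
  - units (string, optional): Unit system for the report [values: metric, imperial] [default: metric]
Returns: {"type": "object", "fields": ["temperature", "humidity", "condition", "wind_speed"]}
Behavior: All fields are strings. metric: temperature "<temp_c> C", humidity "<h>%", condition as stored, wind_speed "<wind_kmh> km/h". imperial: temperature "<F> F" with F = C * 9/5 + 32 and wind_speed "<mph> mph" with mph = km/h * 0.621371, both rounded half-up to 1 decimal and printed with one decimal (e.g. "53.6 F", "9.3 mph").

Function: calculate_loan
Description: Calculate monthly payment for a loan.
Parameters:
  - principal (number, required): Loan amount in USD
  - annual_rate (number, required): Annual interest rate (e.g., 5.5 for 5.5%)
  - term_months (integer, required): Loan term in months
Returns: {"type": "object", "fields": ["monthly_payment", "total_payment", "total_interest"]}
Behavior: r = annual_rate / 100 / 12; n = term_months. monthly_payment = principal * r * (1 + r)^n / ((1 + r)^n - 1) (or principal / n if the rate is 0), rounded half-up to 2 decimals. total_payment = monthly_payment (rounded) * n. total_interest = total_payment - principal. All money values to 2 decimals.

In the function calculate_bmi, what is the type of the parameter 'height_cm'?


The calculate_bmi spec declares:
  - height_cm (number, required): Height in centimeters
Type:
number


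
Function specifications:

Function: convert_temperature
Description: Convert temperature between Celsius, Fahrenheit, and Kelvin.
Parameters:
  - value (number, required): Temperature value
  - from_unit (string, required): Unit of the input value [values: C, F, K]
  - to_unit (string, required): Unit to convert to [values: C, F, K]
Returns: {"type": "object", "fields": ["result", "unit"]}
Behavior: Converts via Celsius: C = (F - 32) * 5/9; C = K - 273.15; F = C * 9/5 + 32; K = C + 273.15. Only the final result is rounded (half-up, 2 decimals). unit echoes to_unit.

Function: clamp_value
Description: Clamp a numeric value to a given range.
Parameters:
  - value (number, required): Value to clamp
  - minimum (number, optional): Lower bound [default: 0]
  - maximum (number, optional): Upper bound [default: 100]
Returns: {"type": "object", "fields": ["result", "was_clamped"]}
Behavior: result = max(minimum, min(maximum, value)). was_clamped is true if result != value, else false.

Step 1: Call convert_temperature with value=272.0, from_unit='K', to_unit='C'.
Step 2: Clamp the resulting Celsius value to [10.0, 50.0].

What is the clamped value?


Step 1: convert_temperature(value=272.0, from_unit=K, to_unit=C)
  To C: 272 - 273.15 = -1.15
  Target is C: -1.15
  Round to 2 decimals: -1.15
  -> result = -1.15 C
Step 2: clamp_value(value=-1.15, minimum=10.0, maximum=50.0)
  result = max(10.0, min(50.0, -1.15)) = max(10.0, -1.15) = 10.0
  was_clamped = (10.0 != -1.15) = true
  -> result = 10.0
10.0


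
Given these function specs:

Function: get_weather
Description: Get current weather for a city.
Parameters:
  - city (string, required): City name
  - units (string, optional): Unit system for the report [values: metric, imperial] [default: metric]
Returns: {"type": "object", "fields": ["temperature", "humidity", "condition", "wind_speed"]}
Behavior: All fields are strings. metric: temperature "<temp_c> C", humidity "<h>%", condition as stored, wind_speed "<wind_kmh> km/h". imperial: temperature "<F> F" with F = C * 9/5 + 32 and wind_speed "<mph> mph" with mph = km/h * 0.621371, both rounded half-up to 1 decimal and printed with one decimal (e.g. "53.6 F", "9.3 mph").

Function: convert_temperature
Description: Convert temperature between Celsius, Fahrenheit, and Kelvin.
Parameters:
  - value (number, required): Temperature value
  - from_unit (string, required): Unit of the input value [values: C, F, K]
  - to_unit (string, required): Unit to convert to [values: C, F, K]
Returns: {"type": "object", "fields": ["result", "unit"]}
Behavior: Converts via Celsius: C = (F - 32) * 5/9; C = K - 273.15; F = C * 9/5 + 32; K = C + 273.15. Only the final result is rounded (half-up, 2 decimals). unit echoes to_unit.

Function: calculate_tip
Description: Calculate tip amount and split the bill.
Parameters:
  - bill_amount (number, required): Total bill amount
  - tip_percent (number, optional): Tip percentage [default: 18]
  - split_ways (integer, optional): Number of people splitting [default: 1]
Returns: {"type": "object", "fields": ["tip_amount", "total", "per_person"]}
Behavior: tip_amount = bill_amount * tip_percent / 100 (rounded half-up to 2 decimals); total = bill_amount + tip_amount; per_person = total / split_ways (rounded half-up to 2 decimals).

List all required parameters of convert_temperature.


Parameters of convert_temperature and their required/optional flag:
  value: required
  from_unit: required
  to_unit: required
from_unit, to_unit, value


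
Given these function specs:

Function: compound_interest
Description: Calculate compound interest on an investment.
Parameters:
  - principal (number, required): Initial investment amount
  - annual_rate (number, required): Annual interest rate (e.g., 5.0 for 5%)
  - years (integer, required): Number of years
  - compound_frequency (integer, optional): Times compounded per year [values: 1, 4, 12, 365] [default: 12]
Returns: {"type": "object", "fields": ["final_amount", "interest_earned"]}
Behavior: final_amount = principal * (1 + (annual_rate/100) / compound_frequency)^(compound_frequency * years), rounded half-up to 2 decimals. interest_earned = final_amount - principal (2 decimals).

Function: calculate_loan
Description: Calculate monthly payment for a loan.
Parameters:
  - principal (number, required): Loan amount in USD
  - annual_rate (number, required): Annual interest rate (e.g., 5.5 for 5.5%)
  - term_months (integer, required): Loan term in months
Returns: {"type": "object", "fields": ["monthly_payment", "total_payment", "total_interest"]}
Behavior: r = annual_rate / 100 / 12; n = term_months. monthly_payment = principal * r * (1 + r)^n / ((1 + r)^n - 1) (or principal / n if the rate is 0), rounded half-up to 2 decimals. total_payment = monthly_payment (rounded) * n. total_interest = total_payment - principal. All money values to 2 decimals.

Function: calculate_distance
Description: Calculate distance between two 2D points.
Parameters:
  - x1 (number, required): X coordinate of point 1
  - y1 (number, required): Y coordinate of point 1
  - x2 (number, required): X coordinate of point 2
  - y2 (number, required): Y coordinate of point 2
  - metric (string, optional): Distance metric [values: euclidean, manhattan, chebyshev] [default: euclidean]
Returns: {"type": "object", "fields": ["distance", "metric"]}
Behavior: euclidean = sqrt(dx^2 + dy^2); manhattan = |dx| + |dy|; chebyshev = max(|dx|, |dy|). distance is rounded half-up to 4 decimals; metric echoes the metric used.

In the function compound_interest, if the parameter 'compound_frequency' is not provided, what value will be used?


The compound_interest spec declares:
  - compound_frequency (integer, optional): Times compounded per year [values: 1, 4, 12, 365] [default: 12]
Default:
12


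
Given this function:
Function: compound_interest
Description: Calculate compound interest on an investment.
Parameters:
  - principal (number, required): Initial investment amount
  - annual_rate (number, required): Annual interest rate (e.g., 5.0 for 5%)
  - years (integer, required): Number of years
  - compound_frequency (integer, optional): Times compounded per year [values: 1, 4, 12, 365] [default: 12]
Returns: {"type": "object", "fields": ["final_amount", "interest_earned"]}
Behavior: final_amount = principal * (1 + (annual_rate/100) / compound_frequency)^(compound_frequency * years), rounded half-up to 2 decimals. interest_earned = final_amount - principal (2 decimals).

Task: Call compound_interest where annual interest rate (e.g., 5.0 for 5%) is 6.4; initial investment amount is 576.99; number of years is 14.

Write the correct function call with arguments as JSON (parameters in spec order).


Mapping each described value to its parameter name:
  'Annual interest rate (e.g., 5.0 for 5%)' -> annual_rate = 6.4
  'Initial investment amount' -> principal = 576.99
  'Number of years' -> years = 14
compound_interest({"principal": 576.99, "annual_rate": 6.4, "years": 14})


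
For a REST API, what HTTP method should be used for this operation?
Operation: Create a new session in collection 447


GET = read, POST = create, PUT = update/replace, DELETE = remove
This operation is a create.
POST


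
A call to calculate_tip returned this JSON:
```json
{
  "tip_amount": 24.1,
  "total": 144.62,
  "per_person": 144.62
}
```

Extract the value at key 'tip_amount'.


24.1


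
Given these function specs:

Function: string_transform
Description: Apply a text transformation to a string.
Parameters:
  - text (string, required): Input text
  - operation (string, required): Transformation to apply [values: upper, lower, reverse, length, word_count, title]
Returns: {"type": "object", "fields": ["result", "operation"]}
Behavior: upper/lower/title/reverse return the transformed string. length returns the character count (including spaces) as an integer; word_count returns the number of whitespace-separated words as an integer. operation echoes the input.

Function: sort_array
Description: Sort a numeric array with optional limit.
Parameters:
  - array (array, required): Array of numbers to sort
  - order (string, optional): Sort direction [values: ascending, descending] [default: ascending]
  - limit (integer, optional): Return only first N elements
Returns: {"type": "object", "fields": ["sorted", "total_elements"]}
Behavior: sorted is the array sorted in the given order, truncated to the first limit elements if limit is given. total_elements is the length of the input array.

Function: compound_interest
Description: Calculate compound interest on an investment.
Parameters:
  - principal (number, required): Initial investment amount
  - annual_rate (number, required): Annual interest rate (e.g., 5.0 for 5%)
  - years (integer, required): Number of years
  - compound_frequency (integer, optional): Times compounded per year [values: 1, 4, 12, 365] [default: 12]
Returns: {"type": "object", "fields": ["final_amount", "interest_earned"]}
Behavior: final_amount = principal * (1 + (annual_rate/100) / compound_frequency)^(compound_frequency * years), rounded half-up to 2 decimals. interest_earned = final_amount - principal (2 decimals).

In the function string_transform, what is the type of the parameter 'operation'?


The string_transform spec declares:
  - operation (string, required): Transformation to apply [values: upper, lower, reverse, length, word_count, title]
Type:
string


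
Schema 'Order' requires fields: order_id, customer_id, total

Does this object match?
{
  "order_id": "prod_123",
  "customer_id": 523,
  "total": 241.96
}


Checking required fields... All present.
Valid - all required fields present


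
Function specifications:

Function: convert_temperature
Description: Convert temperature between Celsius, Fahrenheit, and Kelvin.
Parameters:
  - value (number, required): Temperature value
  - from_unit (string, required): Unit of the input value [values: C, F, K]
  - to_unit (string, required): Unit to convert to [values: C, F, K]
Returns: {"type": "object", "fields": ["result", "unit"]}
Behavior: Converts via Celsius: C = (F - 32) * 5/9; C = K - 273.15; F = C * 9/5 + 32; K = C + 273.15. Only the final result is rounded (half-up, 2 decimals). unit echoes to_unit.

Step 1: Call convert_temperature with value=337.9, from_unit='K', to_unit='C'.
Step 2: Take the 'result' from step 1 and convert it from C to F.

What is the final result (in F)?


Step 1: convert_temperature(value=337.9, from_unit=K, to_unit=C)
  To C: 337.9 - 273.15 = 64.75
  Target is C: 64.75
  Round to 2 decimals: 64.75
  -> result = 64.75 C
Step 2: convert_temperature(value=64.75, from_unit=C, to_unit=F)
  Input already in C: 64.75
  To F: 64.75 * 9/5 + 32 = 148.55
  Round to 2 decimals: 148.55
  -> result = 148.55 F
148.55 F


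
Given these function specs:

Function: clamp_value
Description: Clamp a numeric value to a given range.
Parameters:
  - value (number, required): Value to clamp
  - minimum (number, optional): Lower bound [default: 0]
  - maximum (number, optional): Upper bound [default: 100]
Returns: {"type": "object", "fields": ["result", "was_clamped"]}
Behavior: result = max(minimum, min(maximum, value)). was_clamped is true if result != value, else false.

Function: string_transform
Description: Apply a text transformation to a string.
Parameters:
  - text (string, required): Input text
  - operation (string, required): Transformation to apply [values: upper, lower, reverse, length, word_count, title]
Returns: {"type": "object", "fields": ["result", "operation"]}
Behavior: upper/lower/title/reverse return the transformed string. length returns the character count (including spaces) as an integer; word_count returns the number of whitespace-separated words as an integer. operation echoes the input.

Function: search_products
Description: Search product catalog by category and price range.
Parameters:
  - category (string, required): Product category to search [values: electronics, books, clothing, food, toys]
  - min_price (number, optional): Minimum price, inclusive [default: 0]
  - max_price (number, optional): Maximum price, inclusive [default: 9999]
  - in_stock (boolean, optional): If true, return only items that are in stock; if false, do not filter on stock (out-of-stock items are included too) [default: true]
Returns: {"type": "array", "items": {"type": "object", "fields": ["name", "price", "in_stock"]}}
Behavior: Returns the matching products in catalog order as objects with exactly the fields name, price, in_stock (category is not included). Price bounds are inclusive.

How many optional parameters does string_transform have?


Parameters of string_transform: text (required), operation (required)
Optional count:
0


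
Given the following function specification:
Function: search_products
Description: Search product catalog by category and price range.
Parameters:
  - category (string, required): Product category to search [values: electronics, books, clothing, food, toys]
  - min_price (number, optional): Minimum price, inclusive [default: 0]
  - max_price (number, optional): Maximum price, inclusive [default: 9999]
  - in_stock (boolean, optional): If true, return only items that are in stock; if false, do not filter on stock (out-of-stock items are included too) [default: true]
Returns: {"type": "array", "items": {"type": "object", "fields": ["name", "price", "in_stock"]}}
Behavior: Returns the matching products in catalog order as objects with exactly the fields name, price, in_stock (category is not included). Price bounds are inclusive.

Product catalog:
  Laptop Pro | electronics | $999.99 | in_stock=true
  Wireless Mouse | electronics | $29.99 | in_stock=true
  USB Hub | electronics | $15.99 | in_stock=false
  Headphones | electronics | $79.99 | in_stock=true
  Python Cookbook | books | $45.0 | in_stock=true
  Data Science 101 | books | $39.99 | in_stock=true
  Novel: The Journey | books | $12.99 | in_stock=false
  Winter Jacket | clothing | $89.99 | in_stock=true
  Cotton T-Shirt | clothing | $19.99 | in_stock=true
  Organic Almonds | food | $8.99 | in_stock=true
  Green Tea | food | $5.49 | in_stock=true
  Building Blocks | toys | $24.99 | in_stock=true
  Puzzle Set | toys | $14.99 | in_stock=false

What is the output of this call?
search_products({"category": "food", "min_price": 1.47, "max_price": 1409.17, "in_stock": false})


Filter: category=food, 1.47 <= price <= 1409.17, in_stock=false so stock is not filtered
  Organic Almonds ($8.99): keep
  Green Tea ($5.49): keep
Output:
[{"name": "Organic Almonds", "price": 8.99, "in_stock": true}, {"name": "Green Tea", "price": 5.49, "in_stock": true}]


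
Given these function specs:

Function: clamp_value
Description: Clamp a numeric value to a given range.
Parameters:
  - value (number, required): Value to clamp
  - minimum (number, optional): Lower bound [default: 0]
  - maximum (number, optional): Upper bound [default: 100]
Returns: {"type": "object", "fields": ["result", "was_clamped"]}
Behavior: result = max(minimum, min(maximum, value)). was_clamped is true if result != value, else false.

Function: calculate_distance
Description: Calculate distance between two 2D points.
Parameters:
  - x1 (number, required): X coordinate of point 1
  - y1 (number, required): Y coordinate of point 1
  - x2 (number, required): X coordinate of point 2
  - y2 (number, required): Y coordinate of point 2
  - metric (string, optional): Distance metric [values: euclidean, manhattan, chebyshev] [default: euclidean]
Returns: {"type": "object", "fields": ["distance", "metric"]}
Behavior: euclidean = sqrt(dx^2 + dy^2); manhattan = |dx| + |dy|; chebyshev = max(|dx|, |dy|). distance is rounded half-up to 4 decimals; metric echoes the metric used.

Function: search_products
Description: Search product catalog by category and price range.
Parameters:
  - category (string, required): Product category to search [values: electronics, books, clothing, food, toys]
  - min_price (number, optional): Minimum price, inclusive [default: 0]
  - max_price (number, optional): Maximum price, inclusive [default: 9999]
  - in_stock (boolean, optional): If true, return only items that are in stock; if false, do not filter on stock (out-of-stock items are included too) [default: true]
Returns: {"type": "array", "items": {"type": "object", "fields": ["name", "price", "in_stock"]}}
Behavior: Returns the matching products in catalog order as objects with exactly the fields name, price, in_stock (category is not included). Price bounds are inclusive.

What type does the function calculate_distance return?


The calculate_distance spec declares Returns: {"type": "object", "fields": ["distance", "metric"]}
Type:
object


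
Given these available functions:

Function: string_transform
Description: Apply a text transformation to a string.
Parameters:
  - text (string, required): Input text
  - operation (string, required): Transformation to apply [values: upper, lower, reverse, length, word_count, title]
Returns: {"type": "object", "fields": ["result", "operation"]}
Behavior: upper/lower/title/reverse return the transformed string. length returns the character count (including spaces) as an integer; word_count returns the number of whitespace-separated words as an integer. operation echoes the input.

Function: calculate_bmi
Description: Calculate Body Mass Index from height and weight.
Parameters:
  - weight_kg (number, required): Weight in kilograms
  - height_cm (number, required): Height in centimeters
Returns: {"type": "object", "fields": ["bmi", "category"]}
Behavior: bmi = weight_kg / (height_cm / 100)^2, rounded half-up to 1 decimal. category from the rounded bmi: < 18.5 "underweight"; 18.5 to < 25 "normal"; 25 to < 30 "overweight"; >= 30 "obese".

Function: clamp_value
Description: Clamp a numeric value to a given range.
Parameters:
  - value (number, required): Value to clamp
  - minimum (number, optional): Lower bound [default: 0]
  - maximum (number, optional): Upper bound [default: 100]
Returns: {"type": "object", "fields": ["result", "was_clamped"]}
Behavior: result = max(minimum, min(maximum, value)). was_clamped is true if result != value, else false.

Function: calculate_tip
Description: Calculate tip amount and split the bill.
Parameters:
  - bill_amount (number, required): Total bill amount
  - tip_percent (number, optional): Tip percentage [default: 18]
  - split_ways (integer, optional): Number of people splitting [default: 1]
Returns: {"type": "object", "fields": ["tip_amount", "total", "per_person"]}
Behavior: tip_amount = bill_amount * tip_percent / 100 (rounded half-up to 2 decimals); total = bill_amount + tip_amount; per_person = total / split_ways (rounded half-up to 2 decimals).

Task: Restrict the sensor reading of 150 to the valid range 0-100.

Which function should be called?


The task needs a function whose description is: Clamp a numeric value to a given range.
clamp_value
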